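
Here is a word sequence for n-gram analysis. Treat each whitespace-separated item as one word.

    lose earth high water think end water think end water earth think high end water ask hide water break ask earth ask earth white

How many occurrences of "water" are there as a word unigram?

5

Scanning the 24 tokens for "water":
  position 4: water
  position 7: water
  position 10: water
  position 15: water
  position 18: water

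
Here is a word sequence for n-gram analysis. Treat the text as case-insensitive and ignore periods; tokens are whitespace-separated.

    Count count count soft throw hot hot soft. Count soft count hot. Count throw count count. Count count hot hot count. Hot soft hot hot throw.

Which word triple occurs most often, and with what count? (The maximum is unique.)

Trigram frequencies (highest first):
  count count count: 3
  count count soft: 1
  count soft throw: 1
  soft throw hot: 1
  throw hot hot: 1
  hot hot soft: 1
  … (16 more, each ≤ 1)

"count count count", 3 times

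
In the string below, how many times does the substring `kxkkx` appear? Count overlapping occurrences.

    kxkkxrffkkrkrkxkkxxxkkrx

Sliding a length-5 window over the 24 characters (20 positions):
  position 1–5: kxkkx
  position 14–18: kxkkx

2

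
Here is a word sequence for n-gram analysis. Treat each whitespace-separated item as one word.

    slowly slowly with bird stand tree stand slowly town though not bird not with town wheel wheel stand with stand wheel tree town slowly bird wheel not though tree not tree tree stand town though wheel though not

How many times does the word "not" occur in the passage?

Scanning the 38 tokens for "not":
  position 11: not
  position 13: not
  position 27: not
  position 30: not
  position 38: not

5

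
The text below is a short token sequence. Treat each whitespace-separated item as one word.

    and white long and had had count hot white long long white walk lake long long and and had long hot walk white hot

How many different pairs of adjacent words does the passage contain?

19

24 tokens → 23 bigram windows in total.
Repeated bigrams (each contributes count−1 duplicates):
  and had: 2
  long and: 2
  long long: 2
  white long: 2
4 duplicate windows → 23 − 4 = 19 distinct.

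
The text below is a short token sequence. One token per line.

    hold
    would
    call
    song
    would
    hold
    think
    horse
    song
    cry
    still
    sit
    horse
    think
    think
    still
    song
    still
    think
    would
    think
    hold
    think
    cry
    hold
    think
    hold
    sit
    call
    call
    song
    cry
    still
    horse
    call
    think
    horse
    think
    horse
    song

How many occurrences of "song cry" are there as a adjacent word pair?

Scanning the 39 overlapping bigram windows for "song cry":
  position 9–10: song cry
  position 31–32: song cry

2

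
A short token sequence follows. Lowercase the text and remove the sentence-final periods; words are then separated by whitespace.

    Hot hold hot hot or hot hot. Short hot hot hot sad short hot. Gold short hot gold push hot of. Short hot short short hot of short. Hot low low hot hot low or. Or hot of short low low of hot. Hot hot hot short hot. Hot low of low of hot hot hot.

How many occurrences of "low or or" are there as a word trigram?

Scanning the 54 overlapping trigram windows for "low or or":
  position 34–36: low or or

1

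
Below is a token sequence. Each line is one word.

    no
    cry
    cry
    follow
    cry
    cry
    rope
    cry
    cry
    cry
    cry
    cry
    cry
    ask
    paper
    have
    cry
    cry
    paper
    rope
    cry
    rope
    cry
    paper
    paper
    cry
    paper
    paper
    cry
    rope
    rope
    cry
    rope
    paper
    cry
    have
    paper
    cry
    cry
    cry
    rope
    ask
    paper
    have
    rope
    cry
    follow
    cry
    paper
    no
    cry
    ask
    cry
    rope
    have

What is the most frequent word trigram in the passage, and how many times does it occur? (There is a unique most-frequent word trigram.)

Trigram frequencies (highest first):
  cry cry cry: 5
  cry follow cry: 2
  cry cry rope: 2
  cry rope cry: 2
  ask paper have: 2
  rope cry rope: 2
  … (36 more, each ≤ 2)

"cry cry cry", 5 times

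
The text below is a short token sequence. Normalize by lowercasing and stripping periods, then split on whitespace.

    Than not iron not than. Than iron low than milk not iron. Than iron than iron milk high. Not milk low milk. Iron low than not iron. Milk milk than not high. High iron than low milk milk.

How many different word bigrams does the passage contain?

24

38 tokens → 37 bigram windows in total.
Repeated bigrams (each contributes count−1 duplicates):
  iron than: 3
  not iron: 3
  than iron: 3
  than not: 3
  iron low: 2
  iron milk: 2
  low milk: 2
  low than: 2
  … (1 more repeated)
13 duplicate windows → 37 − 13 = 24 distinct.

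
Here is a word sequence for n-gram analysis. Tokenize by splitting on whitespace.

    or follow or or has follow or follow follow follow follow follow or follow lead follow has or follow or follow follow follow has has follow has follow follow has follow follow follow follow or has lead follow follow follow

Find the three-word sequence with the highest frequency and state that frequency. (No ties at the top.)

"follow follow follow", 7 times

Trigram frequencies (highest first):
  follow follow follow: 7
  follow or follow: 3
  or follow or: 2
  or follow follow: 2
  follow follow or: 2
  follow follow has: 2
  … (18 more, each ≤ 2)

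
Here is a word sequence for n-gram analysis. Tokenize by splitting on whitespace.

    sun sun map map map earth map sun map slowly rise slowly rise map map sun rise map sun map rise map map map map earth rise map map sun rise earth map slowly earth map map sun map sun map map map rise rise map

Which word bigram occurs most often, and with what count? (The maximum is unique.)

"map map", 10 times

Bigram frequencies (highest first):
  map map: 10
  map sun: 6
  sun map: 5
  rise map: 5
  earth map: 3
  map earth: 2
  … (10 more, each ≤ 2)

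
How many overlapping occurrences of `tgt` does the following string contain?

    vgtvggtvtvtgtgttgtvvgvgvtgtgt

5

Sliding a length-3 window over the 29 characters (27 positions):
  position 11–13: tgt
  position 13–15: tgt
  position 16–18: tgt
  position 25–27: tgt
  position 27–29: tgt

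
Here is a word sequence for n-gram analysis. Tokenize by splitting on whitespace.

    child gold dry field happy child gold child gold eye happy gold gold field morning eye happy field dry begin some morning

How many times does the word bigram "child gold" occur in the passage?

Scanning the 21 overlapping bigram windows for "child gold":
  position 1–2: child gold
  position 6–7: child gold
  position 8–9: child gold

3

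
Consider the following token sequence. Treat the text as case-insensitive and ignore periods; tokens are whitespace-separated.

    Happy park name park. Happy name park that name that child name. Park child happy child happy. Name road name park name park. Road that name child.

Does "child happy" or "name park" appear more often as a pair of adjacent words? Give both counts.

"child happy": 2 occurrences
"name park": 5 occurrences

"name park" (5 vs 2)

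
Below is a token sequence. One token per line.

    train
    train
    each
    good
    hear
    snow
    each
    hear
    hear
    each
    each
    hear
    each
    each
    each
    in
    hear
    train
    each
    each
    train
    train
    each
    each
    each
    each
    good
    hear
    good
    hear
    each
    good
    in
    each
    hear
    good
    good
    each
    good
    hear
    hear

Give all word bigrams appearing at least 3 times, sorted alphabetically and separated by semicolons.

Bigram counts meeting the condition (at least 3 times):
  each each: 7
  each good: 4
  each hear: 3
  good hear: 4
  hear each: 3
  train each: 3

each each; each good; each hear; good hear; hear each; train each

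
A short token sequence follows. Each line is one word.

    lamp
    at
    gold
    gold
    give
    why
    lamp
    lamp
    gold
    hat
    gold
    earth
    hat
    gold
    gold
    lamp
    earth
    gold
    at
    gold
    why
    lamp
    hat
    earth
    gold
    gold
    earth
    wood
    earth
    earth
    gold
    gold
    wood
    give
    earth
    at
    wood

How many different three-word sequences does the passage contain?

34

37 tokens → 35 trigram windows in total.
Repeated trigrams (each contributes count−1 duplicates):
  earth gold gold: 2
1 duplicate windows → 35 − 1 = 34 distinct.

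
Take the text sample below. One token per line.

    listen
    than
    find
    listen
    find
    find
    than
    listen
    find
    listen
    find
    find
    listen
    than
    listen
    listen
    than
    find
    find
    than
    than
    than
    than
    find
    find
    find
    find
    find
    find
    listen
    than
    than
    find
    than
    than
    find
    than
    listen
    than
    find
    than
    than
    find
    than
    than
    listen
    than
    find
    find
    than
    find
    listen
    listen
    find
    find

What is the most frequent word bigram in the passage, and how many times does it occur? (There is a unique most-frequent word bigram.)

"find find", 10 times

Bigram frequencies (highest first):
  find find: 10
  than find: 9
  find than: 7
  than than: 7
  listen than: 6
  find listen: 5
  … (3 more, each ≤ 4)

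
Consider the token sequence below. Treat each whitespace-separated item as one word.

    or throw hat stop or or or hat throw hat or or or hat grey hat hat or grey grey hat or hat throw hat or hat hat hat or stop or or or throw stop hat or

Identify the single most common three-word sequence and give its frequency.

Trigram frequencies (highest first):
  or or or: 3
  stop or or: 2
  or or hat: 2
  or hat throw: 2
  hat throw hat: 2
  throw hat or: 2
  … (21 more, each ≤ 2)

"or or or", 3 times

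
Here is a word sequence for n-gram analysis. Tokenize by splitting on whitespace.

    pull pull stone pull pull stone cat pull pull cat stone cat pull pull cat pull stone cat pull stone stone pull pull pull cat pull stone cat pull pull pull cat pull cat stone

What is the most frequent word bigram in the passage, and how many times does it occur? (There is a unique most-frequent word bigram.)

"pull pull", 8 times

Bigram frequencies (highest first):
  pull pull: 8
  cat pull: 7
  pull stone: 5
  pull cat: 5
  stone cat: 4
  stone pull: 2
  … (2 more, each ≤ 2)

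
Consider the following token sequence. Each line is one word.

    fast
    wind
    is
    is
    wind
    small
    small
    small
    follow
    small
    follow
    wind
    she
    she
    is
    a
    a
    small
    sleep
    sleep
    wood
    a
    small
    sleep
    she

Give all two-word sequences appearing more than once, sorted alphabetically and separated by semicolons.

Bigram counts meeting the condition (more than once):
  a small: 2
  small follow: 2
  small sleep: 2
  small small: 2

a small; small follow; small sleep; small small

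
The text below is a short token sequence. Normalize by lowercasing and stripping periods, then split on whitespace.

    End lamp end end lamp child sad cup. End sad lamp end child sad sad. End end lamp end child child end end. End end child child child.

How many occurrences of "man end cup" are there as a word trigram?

0

Scanning the 26 overlapping trigram windows for "man end cup":
  (none found)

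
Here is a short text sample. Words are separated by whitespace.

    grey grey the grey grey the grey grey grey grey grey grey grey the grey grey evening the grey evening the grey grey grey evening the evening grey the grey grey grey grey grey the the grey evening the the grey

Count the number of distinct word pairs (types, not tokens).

8

41 tokens → 40 bigram windows in total.
Repeated bigrams (each contributes count−1 duplicates):
  grey grey: 15
  the grey: 8
  grey the: 5
  evening the: 4
  grey evening: 4
  the the: 2
32 duplicate windows → 40 − 32 = 8 distinct.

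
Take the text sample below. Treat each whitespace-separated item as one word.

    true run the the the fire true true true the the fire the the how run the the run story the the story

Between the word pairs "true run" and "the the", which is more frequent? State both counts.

"true run": 1 occurrence
"the the": 6 occurrences

"the the" (6 vs 1)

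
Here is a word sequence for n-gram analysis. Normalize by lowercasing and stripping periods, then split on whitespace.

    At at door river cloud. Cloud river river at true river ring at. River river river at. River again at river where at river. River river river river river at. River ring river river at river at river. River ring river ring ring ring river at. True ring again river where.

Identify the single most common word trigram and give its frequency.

Trigram frequencies (highest first):
  river river river: 5
  river river at: 4
  river at river: 4
  at river river: 3
  river at true: 2
  river ring river: 2
  … (29 more, each ≤ 1)

"river river river", 5 times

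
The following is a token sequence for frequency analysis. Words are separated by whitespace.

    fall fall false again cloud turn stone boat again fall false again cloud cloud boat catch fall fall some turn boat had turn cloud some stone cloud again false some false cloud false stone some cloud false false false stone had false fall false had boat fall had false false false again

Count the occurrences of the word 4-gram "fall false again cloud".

2

Scanning the 49 overlapping 4-gram windows for "fall false again cloud":
  position 2–5: fall false again cloud
  position 10–13: fall false again cloud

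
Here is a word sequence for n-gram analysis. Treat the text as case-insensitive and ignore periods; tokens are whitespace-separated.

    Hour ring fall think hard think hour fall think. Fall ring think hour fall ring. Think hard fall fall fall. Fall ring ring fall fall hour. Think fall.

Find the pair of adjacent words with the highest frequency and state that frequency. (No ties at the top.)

Bigram frequencies (highest first):
  fall fall: 4
  fall ring: 3
  ring fall: 2
  fall think: 2
  think hard: 2
  think hour: 2
  … (9 more, each ≤ 2)

"fall fall", 4 times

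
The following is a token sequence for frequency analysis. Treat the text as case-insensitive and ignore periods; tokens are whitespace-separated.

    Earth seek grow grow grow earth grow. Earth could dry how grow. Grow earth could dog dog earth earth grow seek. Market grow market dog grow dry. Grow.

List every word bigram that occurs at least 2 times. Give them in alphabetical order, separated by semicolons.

earth could; earth grow; grow earth; grow grow

Bigram counts meeting the condition (at least 2 times):
  earth could: 2
  earth grow: 2
  grow earth: 3
  grow grow: 3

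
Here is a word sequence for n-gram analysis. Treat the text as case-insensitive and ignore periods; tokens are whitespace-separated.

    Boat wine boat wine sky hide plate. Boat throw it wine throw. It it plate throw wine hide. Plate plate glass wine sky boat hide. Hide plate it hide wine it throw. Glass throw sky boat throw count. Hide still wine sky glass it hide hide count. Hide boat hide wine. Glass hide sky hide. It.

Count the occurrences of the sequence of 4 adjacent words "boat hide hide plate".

Scanning the 53 overlapping 4-gram windows for "boat hide hide plate":
  position 24–27: boat hide hide plate

1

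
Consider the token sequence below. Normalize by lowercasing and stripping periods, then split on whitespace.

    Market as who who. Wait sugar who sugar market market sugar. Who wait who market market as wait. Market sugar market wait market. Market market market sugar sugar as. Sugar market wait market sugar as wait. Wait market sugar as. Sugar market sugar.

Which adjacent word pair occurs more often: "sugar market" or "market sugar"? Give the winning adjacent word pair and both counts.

"sugar market": 4 occurrences
"market sugar": 6 occurrences

"market sugar" (6 vs 4)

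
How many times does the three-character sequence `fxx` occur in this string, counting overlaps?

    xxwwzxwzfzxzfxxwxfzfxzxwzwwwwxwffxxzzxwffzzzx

2

Sliding a length-3 window over the 45 characters (43 positions):
  position 13–15: fxx
  position 33–35: fxx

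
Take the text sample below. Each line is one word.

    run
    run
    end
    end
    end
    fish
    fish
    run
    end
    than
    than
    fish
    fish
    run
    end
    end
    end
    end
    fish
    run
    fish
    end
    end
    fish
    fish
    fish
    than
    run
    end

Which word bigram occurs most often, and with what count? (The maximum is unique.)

Bigram frequencies (highest first):
  end end: 6
  run end: 4
  fish fish: 4
  end fish: 3
  fish run: 3
  run run: 1
  … (7 more, each ≤ 1)

"end end", 6 times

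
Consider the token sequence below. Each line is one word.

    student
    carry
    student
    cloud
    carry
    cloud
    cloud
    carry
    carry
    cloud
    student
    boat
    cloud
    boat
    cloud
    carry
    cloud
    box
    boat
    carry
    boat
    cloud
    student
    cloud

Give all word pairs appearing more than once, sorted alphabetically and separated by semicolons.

Bigram counts meeting the condition (more than once):
  boat cloud: 3
  carry cloud: 3
  cloud carry: 3
  cloud student: 2
  student cloud: 2

boat cloud; carry cloud; cloud carry; cloud student; student cloud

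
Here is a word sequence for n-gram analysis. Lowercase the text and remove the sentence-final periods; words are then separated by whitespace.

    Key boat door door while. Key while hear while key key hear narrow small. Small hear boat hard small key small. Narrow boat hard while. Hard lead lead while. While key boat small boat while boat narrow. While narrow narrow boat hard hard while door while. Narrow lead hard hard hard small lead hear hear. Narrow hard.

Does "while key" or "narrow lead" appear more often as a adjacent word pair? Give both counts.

"while key" (3 vs 1)

"while key": 3 occurrences
"narrow lead": 1 occurrence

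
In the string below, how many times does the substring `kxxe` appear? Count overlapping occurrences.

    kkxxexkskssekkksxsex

Sliding a length-4 window over the 20 characters (17 positions):
  position 2–5: kxxe

1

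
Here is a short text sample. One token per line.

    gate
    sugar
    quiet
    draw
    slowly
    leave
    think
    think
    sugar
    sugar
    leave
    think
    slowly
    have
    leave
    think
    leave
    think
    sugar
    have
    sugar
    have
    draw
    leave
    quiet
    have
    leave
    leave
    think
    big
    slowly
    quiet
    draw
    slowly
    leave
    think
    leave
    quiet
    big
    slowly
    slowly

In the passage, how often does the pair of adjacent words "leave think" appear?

Scanning the 40 overlapping bigram windows for "leave think":
  position 6–7: leave think
  position 11–12: leave think
  position 15–16: leave think
  position 17–18: leave think
  position 28–29: leave think
  position 35–36: leave think

6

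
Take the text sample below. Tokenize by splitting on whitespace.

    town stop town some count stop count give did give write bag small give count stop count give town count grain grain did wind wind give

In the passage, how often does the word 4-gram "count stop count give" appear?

Scanning the 23 overlapping 4-gram windows for "count stop count give":
  position 5–8: count stop count give
  position 15–18: count stop count give

2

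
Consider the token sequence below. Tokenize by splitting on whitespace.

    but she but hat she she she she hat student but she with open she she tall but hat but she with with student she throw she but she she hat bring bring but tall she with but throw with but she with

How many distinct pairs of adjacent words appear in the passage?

27

43 tokens → 42 bigram windows in total.
Repeated bigrams (each contributes count−1 duplicates):
  but she: 5
  she she: 5
  she with: 4
  but hat: 2
  she but: 2
  she hat: 2
  with but: 2
15 duplicate windows → 42 − 15 = 27 distinct.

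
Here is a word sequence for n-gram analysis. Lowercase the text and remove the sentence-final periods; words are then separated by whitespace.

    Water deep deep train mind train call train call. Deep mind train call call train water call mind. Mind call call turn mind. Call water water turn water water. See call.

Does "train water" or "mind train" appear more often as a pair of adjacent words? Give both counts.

"mind train" (2 vs 1)

"train water": 1 occurrence
"mind train": 2 occurrences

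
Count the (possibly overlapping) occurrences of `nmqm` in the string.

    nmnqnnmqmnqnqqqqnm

1

Sliding a length-4 window over the 18 characters (15 positions):
  position 6–9: nmqm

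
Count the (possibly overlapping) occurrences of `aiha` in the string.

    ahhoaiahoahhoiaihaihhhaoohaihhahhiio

Sliding a length-4 window over the 36 characters (33 positions):
  position 15–18: aiha

1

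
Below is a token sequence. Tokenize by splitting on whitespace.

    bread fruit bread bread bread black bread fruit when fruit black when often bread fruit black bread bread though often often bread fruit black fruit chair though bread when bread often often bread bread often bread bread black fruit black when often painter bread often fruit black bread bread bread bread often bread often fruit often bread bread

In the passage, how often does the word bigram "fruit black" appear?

5

Scanning the 57 overlapping bigram windows for "fruit black":
  position 10–11: fruit black
  position 15–16: fruit black
  position 23–24: fruit black
  position 39–40: fruit black
  position 46–47: fruit black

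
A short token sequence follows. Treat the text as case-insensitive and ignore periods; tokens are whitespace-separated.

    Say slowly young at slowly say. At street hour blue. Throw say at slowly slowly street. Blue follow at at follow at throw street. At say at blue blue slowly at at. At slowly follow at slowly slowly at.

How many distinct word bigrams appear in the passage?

27

39 tokens → 38 bigram windows in total.
Repeated bigrams (each contributes count−1 duplicates):
  at slowly: 4
  at at: 3
  follow at: 3
  say at: 3
  slowly at: 2
  slowly slowly: 2
11 duplicate windows → 38 − 11 = 27 distinct.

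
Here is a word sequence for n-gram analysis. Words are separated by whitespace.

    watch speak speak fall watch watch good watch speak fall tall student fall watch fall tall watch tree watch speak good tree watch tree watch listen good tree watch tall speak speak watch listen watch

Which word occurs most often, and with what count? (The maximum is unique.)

"watch", 12 times

Unigram frequencies (highest first):
  watch: 12
  speak: 6
  fall: 4
  tree: 4
  good: 3
  tall: 3
  … (2 more, each ≤ 2)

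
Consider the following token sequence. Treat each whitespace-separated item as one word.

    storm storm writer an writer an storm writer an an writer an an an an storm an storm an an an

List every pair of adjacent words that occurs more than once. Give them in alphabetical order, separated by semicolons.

Bigram counts meeting the condition (more than once):
  an an: 6
  an storm: 3
  an writer: 2
  storm an: 2
  storm writer: 2
  writer an: 4

an an; an storm; an writer; storm an; storm writer; writer an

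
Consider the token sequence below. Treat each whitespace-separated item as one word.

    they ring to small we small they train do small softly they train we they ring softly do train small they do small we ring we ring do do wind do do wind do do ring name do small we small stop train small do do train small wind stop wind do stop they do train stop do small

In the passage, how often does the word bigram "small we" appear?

3

Scanning the 58 overlapping bigram windows for "small we":
  position 4–5: small we
  position 23–24: small we
  position 39–40: small we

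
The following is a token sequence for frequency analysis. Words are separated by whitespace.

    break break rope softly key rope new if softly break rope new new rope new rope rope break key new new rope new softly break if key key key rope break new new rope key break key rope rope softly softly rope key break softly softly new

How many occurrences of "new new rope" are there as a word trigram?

Scanning the 45 overlapping trigram windows for "new new rope":
  position 12–14: new new rope
  position 20–22: new new rope
  position 32–34: new new rope

3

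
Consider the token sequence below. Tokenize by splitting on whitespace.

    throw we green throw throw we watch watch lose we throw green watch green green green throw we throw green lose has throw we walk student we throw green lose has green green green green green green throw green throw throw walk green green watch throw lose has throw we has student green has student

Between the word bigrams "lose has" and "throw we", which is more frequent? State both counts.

"lose has": 3 occurrences
"throw we": 5 occurrences

"throw we" (5 vs 3)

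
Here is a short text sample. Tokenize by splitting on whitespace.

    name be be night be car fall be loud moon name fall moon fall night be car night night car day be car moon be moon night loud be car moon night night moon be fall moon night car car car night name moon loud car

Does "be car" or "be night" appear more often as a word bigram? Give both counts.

"be car": 4 occurrences
"be night": 1 occurrence

"be car" (4 vs 1)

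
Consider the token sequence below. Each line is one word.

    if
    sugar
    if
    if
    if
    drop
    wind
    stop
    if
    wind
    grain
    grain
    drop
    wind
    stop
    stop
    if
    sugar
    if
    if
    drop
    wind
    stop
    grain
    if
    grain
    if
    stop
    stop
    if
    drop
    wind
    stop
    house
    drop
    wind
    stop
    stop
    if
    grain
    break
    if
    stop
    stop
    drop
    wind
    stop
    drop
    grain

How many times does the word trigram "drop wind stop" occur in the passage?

6

Scanning the 47 overlapping trigram windows for "drop wind stop":
  position 6–8: drop wind stop
  position 13–15: drop wind stop
  position 21–23: drop wind stop
  position 31–33: drop wind stop
  position 35–37: drop wind stop
  position 45–47: drop wind stop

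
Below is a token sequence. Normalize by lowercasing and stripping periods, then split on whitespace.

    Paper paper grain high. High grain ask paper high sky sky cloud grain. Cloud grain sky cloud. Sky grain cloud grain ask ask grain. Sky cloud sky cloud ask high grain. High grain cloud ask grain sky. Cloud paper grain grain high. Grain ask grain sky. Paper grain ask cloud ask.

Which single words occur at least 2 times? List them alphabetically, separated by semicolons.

Unigram counts meeting the condition (at least 2 times):
  ask: 8
  cloud: 9
  grain: 15
  high: 6
  paper: 5
  sky: 8

ask; cloud; grain; high; paper; sky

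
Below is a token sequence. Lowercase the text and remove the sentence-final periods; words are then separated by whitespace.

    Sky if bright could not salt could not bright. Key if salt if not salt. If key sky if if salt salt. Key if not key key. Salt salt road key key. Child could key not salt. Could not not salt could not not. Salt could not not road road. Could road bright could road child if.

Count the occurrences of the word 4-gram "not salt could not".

4

Scanning the 54 overlapping 4-gram windows for "not salt could not":
  position 5–8: not salt could not
  position 36–39: not salt could not
  position 40–43: not salt could not
  position 44–47: not salt could not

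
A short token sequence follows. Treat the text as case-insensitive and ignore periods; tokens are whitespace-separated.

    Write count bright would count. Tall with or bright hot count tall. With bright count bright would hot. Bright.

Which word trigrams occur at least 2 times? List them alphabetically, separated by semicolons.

Trigram counts meeting the condition (at least 2 times):
  count bright would: 2
  count tall with: 2

count bright would; count tall with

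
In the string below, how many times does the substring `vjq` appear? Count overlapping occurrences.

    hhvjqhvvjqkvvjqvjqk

4

Sliding a length-3 window over the 19 characters (17 positions):
  position 3–5: vjq
  position 8–10: vjq
  position 13–15: vjq
  position 16–18: vjq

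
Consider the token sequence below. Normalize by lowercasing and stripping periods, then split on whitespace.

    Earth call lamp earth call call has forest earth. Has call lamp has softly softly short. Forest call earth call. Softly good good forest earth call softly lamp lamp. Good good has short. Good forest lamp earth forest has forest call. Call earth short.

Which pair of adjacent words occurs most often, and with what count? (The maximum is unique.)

"earth call", 4 times

Bigram frequencies (highest first):
  earth call: 4
  call lamp: 2
  lamp earth: 2
  call call: 2
  has forest: 2
  forest earth: 2
  … (24 more, each ≤ 2)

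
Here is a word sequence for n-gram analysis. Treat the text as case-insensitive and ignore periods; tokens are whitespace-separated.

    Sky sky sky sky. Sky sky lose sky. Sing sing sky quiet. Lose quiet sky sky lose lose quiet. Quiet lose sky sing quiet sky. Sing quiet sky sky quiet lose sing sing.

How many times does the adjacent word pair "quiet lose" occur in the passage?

3

Scanning the 32 overlapping bigram windows for "quiet lose":
  position 12–13: quiet lose
  position 20–21: quiet lose
  position 30–31: quiet lose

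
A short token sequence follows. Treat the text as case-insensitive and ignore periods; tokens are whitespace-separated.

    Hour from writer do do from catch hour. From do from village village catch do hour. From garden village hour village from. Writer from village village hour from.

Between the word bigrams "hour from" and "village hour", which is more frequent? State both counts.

"hour from" (4 vs 2)

"hour from": 4 occurrences
"village hour": 2 occurrences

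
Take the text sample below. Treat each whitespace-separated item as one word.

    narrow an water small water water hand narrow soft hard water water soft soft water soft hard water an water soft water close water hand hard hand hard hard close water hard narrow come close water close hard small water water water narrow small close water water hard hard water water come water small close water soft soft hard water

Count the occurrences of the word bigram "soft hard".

Scanning the 59 overlapping bigram windows for "soft hard":
  position 9–10: soft hard
  position 16–17: soft hard
  position 58–59: soft hard

3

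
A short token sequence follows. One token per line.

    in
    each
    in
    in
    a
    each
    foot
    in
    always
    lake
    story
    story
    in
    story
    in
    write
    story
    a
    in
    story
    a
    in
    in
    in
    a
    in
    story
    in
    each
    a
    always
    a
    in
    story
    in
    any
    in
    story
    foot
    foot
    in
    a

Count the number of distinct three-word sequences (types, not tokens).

34

42 tokens → 40 trigram windows in total.
Repeated trigrams (each contributes count−1 duplicates):
  a in story: 3
  in story in: 3
  in in a: 2
  story a in: 2
6 duplicate windows → 40 − 6 = 34 distinct.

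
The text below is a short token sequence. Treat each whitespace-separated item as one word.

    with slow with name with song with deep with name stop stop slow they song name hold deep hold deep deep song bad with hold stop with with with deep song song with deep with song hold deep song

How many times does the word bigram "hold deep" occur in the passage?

Scanning the 38 overlapping bigram windows for "hold deep":
  position 17–18: hold deep
  position 19–20: hold deep
  position 37–38: hold deep

3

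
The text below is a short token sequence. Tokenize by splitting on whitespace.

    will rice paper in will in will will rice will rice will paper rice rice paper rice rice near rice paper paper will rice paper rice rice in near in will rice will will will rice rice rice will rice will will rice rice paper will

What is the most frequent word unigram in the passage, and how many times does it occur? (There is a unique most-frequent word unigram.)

Unigram frequencies (highest first):
  rice: 18
  will: 15
  paper: 7
  in: 4
  near: 2

"rice", 18 times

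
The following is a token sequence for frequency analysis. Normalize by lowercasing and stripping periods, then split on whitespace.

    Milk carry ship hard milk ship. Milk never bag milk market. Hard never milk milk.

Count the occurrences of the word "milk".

6

Scanning the 15 tokens for "milk":
  position 1: milk
  position 5: milk
  position 7: milk
  position 10: milk
  position 14: milk
  position 15: milk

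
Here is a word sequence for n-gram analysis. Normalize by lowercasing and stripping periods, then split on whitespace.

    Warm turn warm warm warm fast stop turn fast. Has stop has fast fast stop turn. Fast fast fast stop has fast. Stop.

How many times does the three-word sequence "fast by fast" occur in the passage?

Scanning the 21 overlapping trigram windows for "fast by fast":
  (none found)

0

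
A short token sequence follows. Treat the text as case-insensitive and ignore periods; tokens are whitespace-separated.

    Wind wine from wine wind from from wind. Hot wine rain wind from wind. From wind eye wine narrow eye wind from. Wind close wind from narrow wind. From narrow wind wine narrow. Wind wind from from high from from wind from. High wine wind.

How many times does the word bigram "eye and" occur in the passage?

Scanning the 44 overlapping bigram windows for "eye and":
  (none found)

0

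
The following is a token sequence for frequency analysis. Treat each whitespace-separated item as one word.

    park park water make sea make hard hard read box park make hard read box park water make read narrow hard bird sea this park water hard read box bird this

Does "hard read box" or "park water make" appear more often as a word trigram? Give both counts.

"hard read box" (3 vs 2)

"hard read box": 3 occurrences
"park water make": 2 occurrences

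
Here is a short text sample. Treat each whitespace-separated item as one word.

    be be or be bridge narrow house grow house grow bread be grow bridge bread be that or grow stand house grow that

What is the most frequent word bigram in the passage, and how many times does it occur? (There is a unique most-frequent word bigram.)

Bigram frequencies (highest first):
  house grow: 3
  bread be: 2
  be be: 1
  be or: 1
  or be: 1
  be bridge: 1
  … (13 more, each ≤ 1)

"house grow", 3 times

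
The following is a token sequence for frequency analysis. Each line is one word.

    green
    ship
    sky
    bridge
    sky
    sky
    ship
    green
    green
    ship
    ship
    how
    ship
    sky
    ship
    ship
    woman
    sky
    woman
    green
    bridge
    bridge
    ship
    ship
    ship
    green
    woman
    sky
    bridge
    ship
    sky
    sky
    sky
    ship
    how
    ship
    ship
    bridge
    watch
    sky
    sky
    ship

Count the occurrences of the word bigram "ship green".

Scanning the 41 overlapping bigram windows for "ship green":
  position 7–8: ship green
  position 25–26: ship green

2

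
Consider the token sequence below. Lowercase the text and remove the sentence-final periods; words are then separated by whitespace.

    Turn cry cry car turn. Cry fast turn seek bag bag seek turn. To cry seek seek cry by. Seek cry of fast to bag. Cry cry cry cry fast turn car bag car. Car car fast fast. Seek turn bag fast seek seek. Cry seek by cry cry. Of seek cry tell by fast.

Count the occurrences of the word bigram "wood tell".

0

Scanning the 54 overlapping bigram windows for "wood tell":
  (none found)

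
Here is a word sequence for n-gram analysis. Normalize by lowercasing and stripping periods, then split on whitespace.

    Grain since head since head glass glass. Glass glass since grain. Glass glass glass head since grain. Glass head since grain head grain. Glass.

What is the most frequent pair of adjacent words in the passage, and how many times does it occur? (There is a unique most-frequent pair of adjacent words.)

"glass glass", 5 times

Bigram frequencies (highest first):
  glass glass: 5
  head since: 3
  since grain: 3
  grain glass: 3
  since head: 2
  glass head: 2
  … (5 more, each ≤ 1)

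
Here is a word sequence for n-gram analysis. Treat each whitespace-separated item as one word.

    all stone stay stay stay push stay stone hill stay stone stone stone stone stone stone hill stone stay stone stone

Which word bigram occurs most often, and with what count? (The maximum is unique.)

"stone stone", 6 times

Bigram frequencies (highest first):
  stone stone: 6
  stay stone: 3
  stone stay: 2
  stay stay: 2
  stone hill: 2
  all stone: 1
  … (4 more, each ≤ 1)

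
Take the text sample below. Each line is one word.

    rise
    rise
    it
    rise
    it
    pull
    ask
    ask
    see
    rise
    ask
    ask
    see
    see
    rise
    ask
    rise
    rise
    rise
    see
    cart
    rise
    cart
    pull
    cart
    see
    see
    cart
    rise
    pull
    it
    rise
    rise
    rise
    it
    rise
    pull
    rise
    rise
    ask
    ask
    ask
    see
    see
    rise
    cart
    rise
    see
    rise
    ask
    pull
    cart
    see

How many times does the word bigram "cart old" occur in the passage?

Scanning the 52 overlapping bigram windows for "cart old":
  (none found)

0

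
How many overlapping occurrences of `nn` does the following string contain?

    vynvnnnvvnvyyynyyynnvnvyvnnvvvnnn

6

Sliding a length-2 window over the 33 characters (32 positions):
  position 5–6: nn
  position 6–7: nn
  position 19–20: nn
  position 26–27: nn
  position 31–32: nn
  position 32–33: nn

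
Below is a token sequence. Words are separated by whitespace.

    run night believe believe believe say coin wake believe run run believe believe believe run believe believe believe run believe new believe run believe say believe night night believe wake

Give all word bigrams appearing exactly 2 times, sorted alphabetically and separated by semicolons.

believe say; night believe

Bigram counts meeting the condition (exactly 2 times):
  believe say: 2
  night believe: 2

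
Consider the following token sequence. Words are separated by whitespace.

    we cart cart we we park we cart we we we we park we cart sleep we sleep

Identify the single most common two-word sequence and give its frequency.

Bigram frequencies (highest first):
  we we: 4
  we cart: 3
  cart we: 2
  we park: 2
  park we: 2
  cart cart: 1
  … (3 more, each ≤ 1)

"we we", 4 times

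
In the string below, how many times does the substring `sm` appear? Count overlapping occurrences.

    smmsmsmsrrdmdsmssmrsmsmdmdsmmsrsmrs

Sliding a length-2 window over the 35 characters (34 positions):
  position 1–2: sm
  position 4–5: sm
  position 6–7: sm
  position 14–15: sm
  position 17–18: sm
  position 20–21: sm
  position 22–23: sm
  position 27–28: sm
  position 32–33: sm

9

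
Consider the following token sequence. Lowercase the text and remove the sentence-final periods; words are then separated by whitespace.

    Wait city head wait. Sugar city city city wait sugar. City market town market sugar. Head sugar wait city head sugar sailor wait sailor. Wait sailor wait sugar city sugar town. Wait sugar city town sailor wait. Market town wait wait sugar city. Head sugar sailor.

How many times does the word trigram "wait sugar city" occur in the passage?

5

Scanning the 44 overlapping trigram windows for "wait sugar city":
  position 4–6: wait sugar city
  position 9–11: wait sugar city
  position 27–29: wait sugar city
  position 32–34: wait sugar city
  position 41–43: wait sugar city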